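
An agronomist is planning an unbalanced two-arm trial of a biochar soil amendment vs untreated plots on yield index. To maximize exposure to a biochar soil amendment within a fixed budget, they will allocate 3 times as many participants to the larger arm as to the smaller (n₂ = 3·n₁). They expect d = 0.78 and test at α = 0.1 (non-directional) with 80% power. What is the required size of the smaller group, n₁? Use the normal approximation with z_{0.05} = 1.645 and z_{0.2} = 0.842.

n₁ = 14

With allocation ratio k = n₂/n₁ = 3, Var(x̄₁−x̄₂) = σ²(1/n₁ + 1/(k·n₁)) = σ²·(k+1)/(k·n₁).
So n₁ = (1 + 1/k)·((z_{α/2} + z_β)/d)² = 1.333 × (2.487/0.78)².
n₁ = 1.333 × 10.17 = 13.6.
Round up: n₁ = 14, giving n₂ = 3 × 14 = 42.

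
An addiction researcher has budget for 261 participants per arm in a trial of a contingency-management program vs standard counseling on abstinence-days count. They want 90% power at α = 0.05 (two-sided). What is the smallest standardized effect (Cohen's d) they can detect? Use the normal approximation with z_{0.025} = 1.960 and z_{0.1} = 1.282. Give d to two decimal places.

For two independent groups of n = 261 each: d_min = (z_{α/2} + z_β)·√(2/n).
z-sum = 1.960 + 1.282 = 3.242.
d_min = 3.242 × √(2/261) = 3.242 × 0.0875 = 0.284.

d_min ≈ 0.28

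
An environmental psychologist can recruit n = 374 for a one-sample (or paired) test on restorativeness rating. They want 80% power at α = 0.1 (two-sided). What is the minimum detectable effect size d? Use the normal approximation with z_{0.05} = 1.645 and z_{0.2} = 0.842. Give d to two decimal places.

For a single sample (or paired design) of n = 374: d_min = (z_{α/2} + z_β)/√n.
z-sum = 1.645 + 0.842 = 2.487.
d_min = 2.487 / √374 = 2.487 / 19.339 = 0.129.

d_min ≈ 0.13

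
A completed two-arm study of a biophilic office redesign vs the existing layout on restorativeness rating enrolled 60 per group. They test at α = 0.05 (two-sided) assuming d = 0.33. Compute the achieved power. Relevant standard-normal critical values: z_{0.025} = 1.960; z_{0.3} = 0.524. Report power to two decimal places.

power ≈ 0.44

For two equal groups, power = Φ(d·√(n/2) − z_{α/2}).
d·√(n/2) = 0.33 × √(60/2) = 0.33 × 5.477 = 1.807.
z_β = 1.807 − 1.960 = -0.153.
Power = Φ(-0.153) = 0.439.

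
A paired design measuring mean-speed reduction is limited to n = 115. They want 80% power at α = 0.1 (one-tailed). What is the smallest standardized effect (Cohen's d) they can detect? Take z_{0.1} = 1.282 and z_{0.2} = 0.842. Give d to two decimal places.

For a single sample (or paired design) of n = 115: d_min = (z_{α} + z_β)/√n.
z-sum = 1.282 + 0.842 = 2.124.
d_min = 2.124 / √115 = 2.124 / 10.724 = 0.198.

d_min ≈ 0.20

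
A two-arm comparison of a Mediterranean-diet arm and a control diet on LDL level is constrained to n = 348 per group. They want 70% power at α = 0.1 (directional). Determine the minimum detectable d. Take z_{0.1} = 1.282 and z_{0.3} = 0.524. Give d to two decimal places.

For two independent groups of n = 348 each: d_min = (z_{α} + z_β)·√(2/n).
z-sum = 1.282 + 0.524 = 1.806.
d_min = 1.806 × √(2/348) = 1.806 × 0.0758 = 0.137.

d_min ≈ 0.14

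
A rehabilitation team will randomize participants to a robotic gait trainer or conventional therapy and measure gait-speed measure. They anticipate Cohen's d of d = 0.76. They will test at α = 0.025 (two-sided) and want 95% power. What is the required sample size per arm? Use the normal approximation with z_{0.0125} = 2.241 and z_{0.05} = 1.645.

For two independent groups with equal n: n = 2·((z_{α/2} + z_β) / d)².
z_{α/2} + z_β = 2.241 + 1.645 = 3.886.
n = 2 × (3.886 / 0.76)² = 2 × 5.113² = 2 × 26.14 = 52.3.
Round up to the next whole participant.

n = 53 per group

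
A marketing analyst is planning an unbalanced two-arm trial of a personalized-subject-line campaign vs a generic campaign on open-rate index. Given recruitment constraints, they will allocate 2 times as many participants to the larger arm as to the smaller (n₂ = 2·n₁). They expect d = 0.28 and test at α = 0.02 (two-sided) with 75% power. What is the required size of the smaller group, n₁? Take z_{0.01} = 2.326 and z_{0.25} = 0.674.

With allocation ratio k = n₂/n₁ = 2, Var(x̄₁−x̄₂) = σ²(1/n₁ + 1/(k·n₁)) = σ²·(k+1)/(k·n₁).
So n₁ = (1 + 1/k)·((z_{α/2} + z_β)/d)² = 1.500 × (3.000/0.28)².
n₁ = 1.500 × 114.80 = 172.2.
Round up: n₁ = 173, giving n₂ = 2 × 173 = 346.

n₁ = 173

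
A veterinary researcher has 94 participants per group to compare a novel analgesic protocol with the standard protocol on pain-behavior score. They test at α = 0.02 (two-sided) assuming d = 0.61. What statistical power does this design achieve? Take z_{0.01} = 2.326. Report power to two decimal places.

For two equal groups, power = Φ(d·√(n/2) − z_{α/2}).
d·√(n/2) = 0.61 × √(94/2) = 0.61 × 6.856 = 4.182.
z_β = 4.182 − 2.326 = 1.856.
Power = Φ(1.856) = 0.968.

power ≈ 0.97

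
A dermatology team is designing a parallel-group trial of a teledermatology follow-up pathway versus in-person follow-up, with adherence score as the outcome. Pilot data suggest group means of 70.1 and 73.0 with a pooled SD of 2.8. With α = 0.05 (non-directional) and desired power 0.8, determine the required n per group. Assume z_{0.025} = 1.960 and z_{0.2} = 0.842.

n = 15 per group

Cohen's d = |M₁ − M₂| / SD_pooled = |70.1 − 73.0| / 2.8 = 2.9 / 2.8 = 1.036.
For two independent groups with equal n: n = 2·((z_{α/2} + z_β) / d)².
z_{α/2} + z_β = 1.960 + 0.842 = 2.802.
n = 2 × (2.802 / 1.036)² = 2 × 2.705² = 2 × 7.32 = 14.6.
Round up to the next whole participant.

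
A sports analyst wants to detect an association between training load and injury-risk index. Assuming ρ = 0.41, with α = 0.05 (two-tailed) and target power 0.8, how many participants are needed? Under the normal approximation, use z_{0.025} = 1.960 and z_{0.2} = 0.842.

n = 45

Fisher's z: C = ½·ln((1+r)/(1−r)) = ½·ln(2.3898) = 0.4356.
n = ((z_{α/2} + z_β)/C)² + 3.
(1.960 + 0.842) / 0.4356 = 2.802 / 0.4356 = 6.433.
n = 6.433² + 3 = 41.38 + 3 = 44.4.
Round up.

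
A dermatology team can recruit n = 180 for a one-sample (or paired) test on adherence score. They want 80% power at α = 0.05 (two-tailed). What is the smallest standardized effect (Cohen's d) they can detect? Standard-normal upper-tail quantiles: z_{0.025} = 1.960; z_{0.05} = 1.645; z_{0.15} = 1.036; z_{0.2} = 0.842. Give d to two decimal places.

For a single sample (or paired design) of n = 180: d_min = (z_{α/2} + z_β)/√n.
z-sum = 1.960 + 0.842 = 2.802.
d_min = 2.802 / √180 = 2.802 / 13.416 = 0.209.

d_min ≈ 0.21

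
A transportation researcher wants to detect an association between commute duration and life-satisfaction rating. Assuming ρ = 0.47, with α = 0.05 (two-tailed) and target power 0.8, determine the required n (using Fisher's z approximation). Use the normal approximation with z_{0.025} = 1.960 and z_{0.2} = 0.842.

Fisher's z: C = ½·ln((1+r)/(1−r)) = ½·ln(2.7736) = 0.5101.
n = ((z_{α/2} + z_β)/C)² + 3.
(1.960 + 0.842) / 0.5101 = 2.802 / 0.5101 = 5.493.
n = 5.493² + 3 = 30.17 + 3 = 33.2.
Round up.

n = 34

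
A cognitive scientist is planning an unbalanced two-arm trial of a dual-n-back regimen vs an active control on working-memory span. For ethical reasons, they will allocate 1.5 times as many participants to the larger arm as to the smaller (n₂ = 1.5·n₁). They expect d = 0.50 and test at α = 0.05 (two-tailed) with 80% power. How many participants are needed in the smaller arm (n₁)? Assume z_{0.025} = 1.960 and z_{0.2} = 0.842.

With allocation ratio k = n₂/n₁ = 1.5, Var(x̄₁−x̄₂) = σ²(1/n₁ + 1/(k·n₁)) = σ²·(k+1)/(k·n₁).
So n₁ = (1 + 1/k)·((z_{α/2} + z_β)/d)² = 1.667 × (2.802/0.50)².
n₁ = 1.667 × 31.40 = 52.3.
Round up: n₁ = 53, giving n₂ = ⌈1.5 × 53⌉ = ⌈79.5⌉ = 80.

n₁ = 53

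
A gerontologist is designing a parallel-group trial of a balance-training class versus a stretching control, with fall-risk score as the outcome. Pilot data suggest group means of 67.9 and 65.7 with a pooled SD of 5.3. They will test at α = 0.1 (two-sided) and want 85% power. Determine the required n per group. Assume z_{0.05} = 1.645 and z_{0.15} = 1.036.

Cohen's d = |M₁ − M₂| / SD_pooled = |67.9 − 65.7| / 5.3 = 2.2 / 5.3 = 0.415.
For two independent groups with equal n: n = 2·((z_{α/2} + z_β) / d)².
z_{α/2} + z_β = 1.645 + 1.036 = 2.681.
n = 2 × (2.681 / 0.415)² = 2 × 6.460² = 2 × 41.73 = 83.5.
Round up to the next whole participant.

n = 84 per group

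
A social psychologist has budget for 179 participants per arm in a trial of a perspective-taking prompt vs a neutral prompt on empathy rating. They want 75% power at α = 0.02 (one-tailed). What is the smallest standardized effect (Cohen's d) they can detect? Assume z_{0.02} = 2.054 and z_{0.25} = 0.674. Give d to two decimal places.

d_min ≈ 0.29

For two independent groups of n = 179 each: d_min = (z_{α} + z_β)·√(2/n).
z-sum = 2.054 + 0.674 = 2.728.
d_min = 2.728 × √(2/179) = 2.728 × 0.1057 = 0.288.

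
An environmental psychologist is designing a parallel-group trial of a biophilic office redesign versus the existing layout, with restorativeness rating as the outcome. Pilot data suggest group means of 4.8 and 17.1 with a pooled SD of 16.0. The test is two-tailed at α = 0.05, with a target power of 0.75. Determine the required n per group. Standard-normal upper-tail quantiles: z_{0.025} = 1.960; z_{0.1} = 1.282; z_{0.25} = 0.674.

Cohen's d = |M₁ − M₂| / SD_pooled = |4.8 − 17.1| / 16.0 = 12.3 / 16.0 = 0.769.
For two independent groups with equal n: n = 2·((z_{α/2} + z_β) / d)².
z_{α/2} + z_β = 1.960 + 0.674 = 2.634.
n = 2 × (2.634 / 0.769)² = 2 × 3.425² = 2 × 11.73 = 23.5.
Round up to the next whole participant.

n = 24 per group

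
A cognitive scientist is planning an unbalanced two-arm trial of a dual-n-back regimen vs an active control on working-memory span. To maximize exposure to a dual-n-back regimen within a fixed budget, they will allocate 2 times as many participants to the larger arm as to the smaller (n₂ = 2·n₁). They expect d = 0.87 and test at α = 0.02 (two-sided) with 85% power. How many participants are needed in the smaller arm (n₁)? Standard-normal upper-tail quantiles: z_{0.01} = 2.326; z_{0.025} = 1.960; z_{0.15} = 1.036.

n₁ = 23

With allocation ratio k = n₂/n₁ = 2, Var(x̄₁−x̄₂) = σ²(1/n₁ + 1/(k·n₁)) = σ²·(k+1)/(k·n₁).
So n₁ = (1 + 1/k)·((z_{α/2} + z_β)/d)² = 1.500 × (3.362/0.87)².
n₁ = 1.500 × 14.93 = 22.4.
Round up: n₁ = 23, giving n₂ = 2 × 23 = 46.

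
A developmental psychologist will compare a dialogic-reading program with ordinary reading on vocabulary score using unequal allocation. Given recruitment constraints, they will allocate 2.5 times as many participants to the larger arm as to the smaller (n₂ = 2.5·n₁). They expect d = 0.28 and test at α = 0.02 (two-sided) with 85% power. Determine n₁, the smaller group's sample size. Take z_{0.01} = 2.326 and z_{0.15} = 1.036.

With allocation ratio k = n₂/n₁ = 2.5, Var(x̄₁−x̄₂) = σ²(1/n₁ + 1/(k·n₁)) = σ²·(k+1)/(k·n₁).
So n₁ = (1 + 1/k)·((z_{α/2} + z_β)/d)² = 1.400 × (3.362/0.28)².
n₁ = 1.400 × 144.17 = 201.8.
Round up: n₁ = 202, giving n₂ = 2.5 × 202 = 505.

n₁ = 202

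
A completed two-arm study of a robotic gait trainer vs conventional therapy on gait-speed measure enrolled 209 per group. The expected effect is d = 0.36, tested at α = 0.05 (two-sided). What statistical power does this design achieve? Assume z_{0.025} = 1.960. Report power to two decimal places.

power ≈ 0.96

For two equal groups, power = Φ(d·√(n/2) − z_{α/2}).
d·√(n/2) = 0.36 × √(209/2) = 0.36 × 10.223 = 3.680.
z_β = 3.680 − 1.960 = 1.720.
Power = Φ(1.720) = 0.957.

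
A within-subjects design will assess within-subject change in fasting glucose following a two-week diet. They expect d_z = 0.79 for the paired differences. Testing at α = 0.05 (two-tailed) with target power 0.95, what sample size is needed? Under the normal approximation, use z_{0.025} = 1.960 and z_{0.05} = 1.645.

For a paired (one-sample on differences) test: n = ((z_{α/2} + z_β) / d)².
z_{α/2} + z_β = 1.960 + 1.645 = 3.605.
n = (3.605 / 0.79)² = 4.563² = 20.82.
Round up.

n = 21 pairs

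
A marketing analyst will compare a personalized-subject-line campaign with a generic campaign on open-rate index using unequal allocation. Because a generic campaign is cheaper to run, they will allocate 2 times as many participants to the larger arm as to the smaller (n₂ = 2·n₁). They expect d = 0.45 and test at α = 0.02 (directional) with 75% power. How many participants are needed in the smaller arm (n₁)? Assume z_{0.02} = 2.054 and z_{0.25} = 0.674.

n₁ = 56

With allocation ratio k = n₂/n₁ = 2, Var(x̄₁−x̄₂) = σ²(1/n₁ + 1/(k·n₁)) = σ²·(k+1)/(k·n₁).
So n₁ = (1 + 1/k)·((z_{α} + z_β)/d)² = 1.500 × (2.728/0.45)².
n₁ = 1.500 × 36.75 = 55.1.
Round up: n₁ = 56, giving n₂ = 2 × 56 = 112.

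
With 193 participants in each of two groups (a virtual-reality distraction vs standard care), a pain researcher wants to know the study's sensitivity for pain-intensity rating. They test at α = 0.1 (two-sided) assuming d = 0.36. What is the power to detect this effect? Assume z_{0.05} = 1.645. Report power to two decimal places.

For two equal groups, power = Φ(d·√(n/2) − z_{α/2}).
d·√(n/2) = 0.36 × √(193/2) = 0.36 × 9.823 = 3.536.
z_β = 3.536 − 1.645 = 1.891.
Power = Φ(1.891) = 0.971.

power ≈ 0.97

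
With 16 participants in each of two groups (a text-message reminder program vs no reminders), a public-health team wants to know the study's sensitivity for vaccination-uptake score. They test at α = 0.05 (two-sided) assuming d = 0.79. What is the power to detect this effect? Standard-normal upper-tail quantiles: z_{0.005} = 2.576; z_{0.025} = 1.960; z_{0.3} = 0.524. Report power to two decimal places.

For two equal groups, power = Φ(d·√(n/2) − z_{α/2}).
d·√(n/2) = 0.79 × √(16/2) = 0.79 × 2.828 = 2.234.
z_β = 2.234 − 1.960 = 0.274.
Power = Φ(0.274) = 0.608.

power ≈ 0.61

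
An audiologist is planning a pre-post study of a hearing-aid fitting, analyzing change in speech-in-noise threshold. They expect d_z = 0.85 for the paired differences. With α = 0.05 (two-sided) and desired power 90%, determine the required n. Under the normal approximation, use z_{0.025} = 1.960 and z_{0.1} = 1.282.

n = 15 pairs

For a paired (one-sample on differences) test: n = ((z_{α/2} + z_β) / d)².
z_{α/2} + z_β = 1.960 + 1.282 = 3.242.
n = (3.242 / 0.85)² = 3.814² = 14.55.
Round up.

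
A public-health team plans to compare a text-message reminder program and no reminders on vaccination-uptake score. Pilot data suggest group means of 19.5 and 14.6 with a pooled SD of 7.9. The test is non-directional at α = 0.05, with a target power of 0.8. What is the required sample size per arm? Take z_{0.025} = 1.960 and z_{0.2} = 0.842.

n = 41 per group

Cohen's d = |M₁ − M₂| / SD_pooled = |19.5 − 14.6| / 7.9 = 4.9 / 7.9 = 0.620.
For two independent groups with equal n: n = 2·((z_{α/2} + z_β) / d)².
z_{α/2} + z_β = 1.960 + 0.842 = 2.802.
n = 2 × (2.802 / 0.620)² = 2 × 4.519² = 2 × 20.42 = 40.8.
Round up to the next whole participant.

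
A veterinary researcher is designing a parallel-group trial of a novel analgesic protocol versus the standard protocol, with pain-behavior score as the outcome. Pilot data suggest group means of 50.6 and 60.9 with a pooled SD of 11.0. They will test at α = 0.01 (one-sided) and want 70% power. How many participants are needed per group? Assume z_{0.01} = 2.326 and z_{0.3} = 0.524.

n = 19 per group

Cohen's d = |M₁ − M₂| / SD_pooled = |50.6 − 60.9| / 11.0 = 10.3 / 11.0 = 0.936.
For two independent groups with equal n: n = 2·((z_{α} + z_β) / d)².
z_{α} + z_β = 2.326 + 0.524 = 2.850.
n = 2 × (2.850 / 0.936)² = 2 × 3.045² = 2 × 9.27 = 18.5.
Round up to the next whole participant.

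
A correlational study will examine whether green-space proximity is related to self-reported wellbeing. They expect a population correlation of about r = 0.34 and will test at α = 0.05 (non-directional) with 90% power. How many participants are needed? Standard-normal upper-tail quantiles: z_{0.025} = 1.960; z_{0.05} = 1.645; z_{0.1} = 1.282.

n = 87

Fisher's z: C = ½·ln((1+r)/(1−r)) = ½·ln(2.0303) = 0.3541.
n = ((z_{α/2} + z_β)/C)² + 3.
(1.960 + 1.282) / 0.3541 = 3.242 / 0.3541 = 9.156.
n = 9.156² + 3 = 83.83 + 3 = 86.8.
Round up.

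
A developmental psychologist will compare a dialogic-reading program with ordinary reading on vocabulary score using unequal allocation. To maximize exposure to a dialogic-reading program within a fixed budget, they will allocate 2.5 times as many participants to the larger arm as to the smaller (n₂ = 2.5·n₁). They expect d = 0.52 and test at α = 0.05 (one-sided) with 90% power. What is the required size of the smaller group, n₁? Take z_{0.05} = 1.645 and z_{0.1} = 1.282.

n₁ = 45

With allocation ratio k = n₂/n₁ = 2.5, Var(x̄₁−x̄₂) = σ²(1/n₁ + 1/(k·n₁)) = σ²·(k+1)/(k·n₁).
So n₁ = (1 + 1/k)·((z_{α} + z_β)/d)² = 1.400 × (2.927/0.52)².
n₁ = 1.400 × 31.68 = 44.4.
Round up: n₁ = 45, giving n₂ = ⌈2.5 × 45⌉ = ⌈112.5⌉ = 113.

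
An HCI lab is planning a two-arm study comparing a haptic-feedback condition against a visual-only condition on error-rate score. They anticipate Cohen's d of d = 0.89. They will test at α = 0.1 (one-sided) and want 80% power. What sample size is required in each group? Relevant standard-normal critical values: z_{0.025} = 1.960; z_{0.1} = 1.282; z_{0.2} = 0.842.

For two independent groups with equal n: n = 2·((z_{α} + z_β) / d)².
z_{α} + z_β = 1.282 + 0.842 = 2.124.
n = 2 × (2.124 / 0.89)² = 2 × 2.387² = 2 × 5.70 = 11.4.
Round up to the next whole participant.

n = 12 per group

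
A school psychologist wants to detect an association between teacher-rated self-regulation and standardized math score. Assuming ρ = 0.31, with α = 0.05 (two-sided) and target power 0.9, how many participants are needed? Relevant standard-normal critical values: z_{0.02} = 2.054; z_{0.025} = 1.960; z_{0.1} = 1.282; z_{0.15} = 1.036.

n = 106

Fisher's z: C = ½·ln((1+r)/(1−r)) = ½·ln(1.8986) = 0.3205.
n = ((z_{α/2} + z_β)/C)² + 3.
(1.960 + 1.282) / 0.3205 = 3.242 / 0.3205 = 10.115.
n = 10.115² + 3 = 102.32 + 3 = 105.3.
Round up.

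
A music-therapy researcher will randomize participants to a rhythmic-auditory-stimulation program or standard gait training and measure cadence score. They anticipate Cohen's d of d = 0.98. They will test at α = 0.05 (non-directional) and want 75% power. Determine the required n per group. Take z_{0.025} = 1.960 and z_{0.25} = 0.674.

For two independent groups with equal n: n = 2·((z_{α/2} + z_β) / d)².
z_{α/2} + z_β = 1.960 + 0.674 = 2.634.
n = 2 × (2.634 / 0.98)² = 2 × 2.688² = 2 × 7.22 = 14.4.
Round up to the next whole participant.

n = 15 per group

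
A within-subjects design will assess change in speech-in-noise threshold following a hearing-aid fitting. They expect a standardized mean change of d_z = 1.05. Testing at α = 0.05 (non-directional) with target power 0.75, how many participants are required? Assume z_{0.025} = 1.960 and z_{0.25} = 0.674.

n = 7 pairs

For a paired (one-sample on differences) test: n = ((z_{α/2} + z_β) / d)².
z_{α/2} + z_β = 1.960 + 0.674 = 2.634.
n = (2.634 / 1.05)² = 2.509² = 6.29.
Round up.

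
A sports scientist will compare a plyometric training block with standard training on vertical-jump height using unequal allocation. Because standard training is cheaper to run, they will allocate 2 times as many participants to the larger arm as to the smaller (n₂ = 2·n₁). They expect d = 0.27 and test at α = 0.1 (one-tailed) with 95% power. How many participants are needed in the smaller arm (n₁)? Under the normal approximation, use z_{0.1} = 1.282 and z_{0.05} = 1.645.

With allocation ratio k = n₂/n₁ = 2, Var(x̄₁−x̄₂) = σ²(1/n₁ + 1/(k·n₁)) = σ²·(k+1)/(k·n₁).
So n₁ = (1 + 1/k)·((z_{α} + z_β)/d)² = 1.500 × (2.927/0.27)².
n₁ = 1.500 × 117.52 = 176.3.
Round up: n₁ = 177, giving n₂ = 2 × 177 = 354.

n₁ = 177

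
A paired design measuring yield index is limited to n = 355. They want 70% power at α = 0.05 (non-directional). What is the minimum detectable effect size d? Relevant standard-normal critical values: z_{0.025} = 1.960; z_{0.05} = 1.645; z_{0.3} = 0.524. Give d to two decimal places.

d_min ≈ 0.13

For a single sample (or paired design) of n = 355: d_min = (z_{α/2} + z_β)/√n.
z-sum = 1.960 + 0.524 = 2.484.
d_min = 2.484 / √355 = 2.484 / 18.841 = 0.132.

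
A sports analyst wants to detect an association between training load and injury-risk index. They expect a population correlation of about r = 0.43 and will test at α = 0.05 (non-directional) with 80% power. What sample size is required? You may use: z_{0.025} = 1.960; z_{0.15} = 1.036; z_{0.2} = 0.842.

Fisher's z: C = ½·ln((1+r)/(1−r)) = ½·ln(2.5088) = 0.4599.
n = ((z_{α/2} + z_β)/C)² + 3.
(1.960 + 0.842) / 0.4599 = 2.802 / 0.4599 = 6.093.
n = 6.093² + 3 = 37.12 + 3 = 40.1.
Round up.

n = 41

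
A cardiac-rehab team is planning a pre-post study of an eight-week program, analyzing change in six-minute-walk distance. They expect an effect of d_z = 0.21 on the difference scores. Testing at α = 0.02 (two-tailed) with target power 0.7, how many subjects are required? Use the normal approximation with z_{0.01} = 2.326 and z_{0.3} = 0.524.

n = 185 pairs

For a paired (one-sample on differences) test: n = ((z_{α/2} + z_β) / d)².
z_{α/2} + z_β = 2.326 + 0.524 = 2.850.
n = (2.850 / 0.21)² = 13.571² = 184.18.
Round up.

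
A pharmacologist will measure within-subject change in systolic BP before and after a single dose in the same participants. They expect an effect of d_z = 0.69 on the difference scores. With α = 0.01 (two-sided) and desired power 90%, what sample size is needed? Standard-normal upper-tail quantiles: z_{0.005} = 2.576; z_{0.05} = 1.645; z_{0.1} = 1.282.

For a paired (one-sample on differences) test: n = ((z_{α/2} + z_β) / d)².
z_{α/2} + z_β = 2.576 + 1.282 = 3.858.
n = (3.858 / 0.69)² = 5.591² = 31.26.
Round up.

n = 32 pairs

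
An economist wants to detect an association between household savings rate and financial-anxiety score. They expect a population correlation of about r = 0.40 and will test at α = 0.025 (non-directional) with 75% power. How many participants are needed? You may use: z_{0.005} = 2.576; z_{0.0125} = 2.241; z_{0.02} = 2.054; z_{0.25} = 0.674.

Fisher's z: C = ½·ln((1+r)/(1−r)) = ½·ln(2.3333) = 0.4236.
n = ((z_{α/2} + z_β)/C)² + 3.
(2.241 + 0.674) / 0.4236 = 2.915 / 0.4236 = 6.881.
n = 6.881² + 3 = 47.35 + 3 = 50.4.
Round up.

n = 51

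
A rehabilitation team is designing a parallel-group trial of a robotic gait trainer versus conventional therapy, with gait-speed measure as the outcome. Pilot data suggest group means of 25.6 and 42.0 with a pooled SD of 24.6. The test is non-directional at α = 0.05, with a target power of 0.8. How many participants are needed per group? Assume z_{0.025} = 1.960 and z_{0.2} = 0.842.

n = 36 per group

Cohen's d = |M₁ − M₂| / SD_pooled = |25.6 − 42.0| / 24.6 = 16.4 / 24.6 = 0.667.
For two independent groups with equal n: n = 2·((z_{α/2} + z_β) / d)².
z_{α/2} + z_β = 1.960 + 0.842 = 2.802.
n = 2 × (2.802 / 0.667)² = 2 × 4.201² = 2 × 17.65 = 35.3.
Round up to the next whole participant.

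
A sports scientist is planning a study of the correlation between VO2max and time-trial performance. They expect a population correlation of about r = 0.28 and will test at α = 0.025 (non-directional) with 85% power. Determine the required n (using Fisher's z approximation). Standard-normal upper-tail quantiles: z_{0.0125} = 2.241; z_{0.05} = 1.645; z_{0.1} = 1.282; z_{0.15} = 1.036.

n = 133

Fisher's z: C = ½·ln((1+r)/(1−r)) = ½·ln(1.7778) = 0.2877.
n = ((z_{α/2} + z_β)/C)² + 3.
(2.241 + 1.036) / 0.2877 = 3.277 / 0.2877 = 11.390.
n = 11.390² + 3 = 129.74 + 3 = 132.7.
Round up.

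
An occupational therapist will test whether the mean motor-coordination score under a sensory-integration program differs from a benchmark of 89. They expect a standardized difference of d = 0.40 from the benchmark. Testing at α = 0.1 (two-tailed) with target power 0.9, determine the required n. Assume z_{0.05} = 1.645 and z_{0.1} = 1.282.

For a one-sample test: n = ((z_{α/2} + z_β) / d)².
z_{α/2} + z_β = 1.645 + 1.282 = 2.927.
n = (2.927 / 0.40)² = 7.317² = 53.55.
Round up.

n = 54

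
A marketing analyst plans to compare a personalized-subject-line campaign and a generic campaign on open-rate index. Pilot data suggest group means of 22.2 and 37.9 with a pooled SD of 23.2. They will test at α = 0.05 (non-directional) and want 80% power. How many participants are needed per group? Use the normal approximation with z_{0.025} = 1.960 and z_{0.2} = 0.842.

n = 35 per group

Cohen's d = |M₁ − M₂| / SD_pooled = |22.2 − 37.9| / 23.2 = 15.7 / 23.2 = 0.677.
For two independent groups with equal n: n = 2·((z_{α/2} + z_β) / d)².
z_{α/2} + z_β = 1.960 + 0.842 = 2.802.
n = 2 × (2.802 / 0.677)² = 2 × 4.139² = 2 × 17.13 = 34.3.
Round up to the next whole participant.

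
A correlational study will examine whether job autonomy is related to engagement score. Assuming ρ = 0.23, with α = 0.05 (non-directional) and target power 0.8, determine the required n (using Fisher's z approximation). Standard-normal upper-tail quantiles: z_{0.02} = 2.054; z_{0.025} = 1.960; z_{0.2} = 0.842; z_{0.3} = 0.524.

Fisher's z: C = ½·ln((1+r)/(1−r)) = ½·ln(1.5974) = 0.2342.
n = ((z_{α/2} + z_β)/C)² + 3.
(1.960 + 0.842) / 0.2342 = 2.802 / 0.2342 = 11.964.
n = 11.964² + 3 = 143.14 + 3 = 146.1.
Round up.

n = 147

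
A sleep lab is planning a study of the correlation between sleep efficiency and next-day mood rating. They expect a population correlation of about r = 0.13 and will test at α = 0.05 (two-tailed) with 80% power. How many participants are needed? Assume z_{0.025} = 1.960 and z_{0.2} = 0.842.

Fisher's z: C = ½·ln((1+r)/(1−r)) = ½·ln(1.2989) = 0.1307.
n = ((z_{α/2} + z_β)/C)² + 3.
(1.960 + 0.842) / 0.1307 = 2.802 / 0.1307 = 21.438.
n = 21.438² + 3 = 459.61 + 3 = 462.6.
Round up.

n = 463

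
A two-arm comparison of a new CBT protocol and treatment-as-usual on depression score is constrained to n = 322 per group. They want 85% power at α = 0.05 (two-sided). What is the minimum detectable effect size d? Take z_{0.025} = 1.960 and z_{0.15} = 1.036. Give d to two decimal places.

d_min ≈ 0.24

For two independent groups of n = 322 each: d_min = (z_{α/2} + z_β)·√(2/n).
z-sum = 1.960 + 1.036 = 2.996.
d_min = 2.996 × √(2/322) = 2.996 × 0.0788 = 0.236.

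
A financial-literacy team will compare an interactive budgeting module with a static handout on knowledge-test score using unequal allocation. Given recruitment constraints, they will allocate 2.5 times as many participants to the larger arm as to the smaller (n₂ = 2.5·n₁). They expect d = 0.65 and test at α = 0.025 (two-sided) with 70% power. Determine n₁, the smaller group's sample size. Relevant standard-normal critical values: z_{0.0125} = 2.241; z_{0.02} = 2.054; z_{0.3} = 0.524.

n₁ = 26

With allocation ratio k = n₂/n₁ = 2.5, Var(x̄₁−x̄₂) = σ²(1/n₁ + 1/(k·n₁)) = σ²·(k+1)/(k·n₁).
So n₁ = (1 + 1/k)·((z_{α/2} + z_β)/d)² = 1.400 × (2.765/0.65)².
n₁ = 1.400 × 18.10 = 25.3.
Round up: n₁ = 26, giving n₂ = 2.5 × 26 = 65.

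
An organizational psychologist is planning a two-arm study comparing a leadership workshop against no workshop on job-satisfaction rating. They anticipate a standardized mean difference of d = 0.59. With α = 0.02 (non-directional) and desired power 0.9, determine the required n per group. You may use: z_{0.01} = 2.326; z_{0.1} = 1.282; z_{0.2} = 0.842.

n = 75 per group

For two independent groups with equal n: n = 2·((z_{α/2} + z_β) / d)².
z_{α/2} + z_β = 2.326 + 1.282 = 3.608.
n = 2 × (3.608 / 0.59)² = 2 × 6.115² = 2 × 37.40 = 74.8.
Round up to the next whole participant.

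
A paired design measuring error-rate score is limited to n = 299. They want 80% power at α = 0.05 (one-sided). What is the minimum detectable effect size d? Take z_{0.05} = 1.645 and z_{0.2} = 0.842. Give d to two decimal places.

d_min ≈ 0.14

For a single sample (or paired design) of n = 299: d_min = (z_{α} + z_β)/√n.
z-sum = 1.645 + 0.842 = 2.487.
d_min = 2.487 / √299 = 2.487 / 17.292 = 0.144.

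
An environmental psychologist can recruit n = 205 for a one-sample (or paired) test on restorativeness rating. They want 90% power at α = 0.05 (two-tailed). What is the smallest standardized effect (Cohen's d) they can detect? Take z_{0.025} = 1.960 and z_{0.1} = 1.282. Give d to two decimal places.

For a single sample (or paired design) of n = 205: d_min = (z_{α/2} + z_β)/√n.
z-sum = 1.960 + 1.282 = 3.242.
d_min = 3.242 / √205 = 3.242 / 14.318 = 0.226.

d_min ≈ 0.23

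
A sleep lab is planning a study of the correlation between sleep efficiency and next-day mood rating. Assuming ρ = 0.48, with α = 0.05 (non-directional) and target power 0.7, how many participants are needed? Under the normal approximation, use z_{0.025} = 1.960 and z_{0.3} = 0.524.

n = 26

Fisher's z: C = ½·ln((1+r)/(1−r)) = ½·ln(2.8462) = 0.5230.
n = ((z_{α/2} + z_β)/C)² + 3.
(1.960 + 0.524) / 0.5230 = 2.484 / 0.5230 = 4.750.
n = 4.750² + 3 = 22.56 + 3 = 25.6.
Round up.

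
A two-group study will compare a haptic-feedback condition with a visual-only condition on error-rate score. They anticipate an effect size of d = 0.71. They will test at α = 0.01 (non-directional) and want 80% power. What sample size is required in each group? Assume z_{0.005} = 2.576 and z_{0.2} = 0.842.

n = 47 per group

For two independent groups with equal n: n = 2·((z_{α/2} + z_β) / d)².
z_{α/2} + z_β = 2.576 + 0.842 = 3.418.
n = 2 × (3.418 / 0.71)² = 2 × 4.814² = 2 × 23.18 = 46.4.
Round up to the next whole participant.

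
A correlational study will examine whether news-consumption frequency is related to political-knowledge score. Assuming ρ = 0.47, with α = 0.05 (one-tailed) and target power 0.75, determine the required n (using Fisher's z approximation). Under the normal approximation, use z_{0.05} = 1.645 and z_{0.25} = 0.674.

n = 24

Fisher's z: C = ½·ln((1+r)/(1−r)) = ½·ln(2.7736) = 0.5101.
n = ((z_{α} + z_β)/C)² + 3.
(1.645 + 0.674) / 0.5101 = 2.319 / 0.5101 = 4.546.
n = 4.546² + 3 = 20.67 + 3 = 23.7.
Round up.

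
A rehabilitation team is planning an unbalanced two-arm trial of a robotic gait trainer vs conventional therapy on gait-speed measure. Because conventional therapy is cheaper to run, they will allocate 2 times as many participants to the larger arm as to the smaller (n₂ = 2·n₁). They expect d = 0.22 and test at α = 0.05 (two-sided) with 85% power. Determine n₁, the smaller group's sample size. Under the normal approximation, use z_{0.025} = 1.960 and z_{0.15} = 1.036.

n₁ = 279

With allocation ratio k = n₂/n₁ = 2, Var(x̄₁−x̄₂) = σ²(1/n₁ + 1/(k·n₁)) = σ²·(k+1)/(k·n₁).
So n₁ = (1 + 1/k)·((z_{α/2} + z_β)/d)² = 1.500 × (2.996/0.22)².
n₁ = 1.500 × 185.45 = 278.2.
Round up: n₁ = 279, giving n₂ = 2 × 279 = 558.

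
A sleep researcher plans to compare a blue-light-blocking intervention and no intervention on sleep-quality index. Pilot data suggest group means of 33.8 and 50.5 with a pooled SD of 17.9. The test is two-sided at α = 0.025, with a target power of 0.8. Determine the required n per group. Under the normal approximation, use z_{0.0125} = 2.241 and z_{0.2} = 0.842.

n = 22 per group

Cohen's d = |M₁ − M₂| / SD_pooled = |33.8 − 50.5| / 17.9 = 16.7 / 17.9 = 0.933.
For two independent groups with equal n: n = 2·((z_{α/2} + z_β) / d)².
z_{α/2} + z_β = 2.241 + 0.842 = 3.083.
n = 2 × (3.083 / 0.933)² = 2 × 3.304² = 2 × 10.92 = 21.8.
Round up to the next whole participant.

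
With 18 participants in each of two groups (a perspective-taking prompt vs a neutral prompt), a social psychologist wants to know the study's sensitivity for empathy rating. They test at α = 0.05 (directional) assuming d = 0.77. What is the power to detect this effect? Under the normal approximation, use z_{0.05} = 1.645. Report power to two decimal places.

For two equal groups, power = Φ(d·√(n/2) − z_{α}).
d·√(n/2) = 0.77 × √(18/2) = 0.77 × 3.000 = 2.310.
z_β = 2.310 − 1.645 = 0.665.
Power = Φ(0.665) = 0.747.

power ≈ 0.75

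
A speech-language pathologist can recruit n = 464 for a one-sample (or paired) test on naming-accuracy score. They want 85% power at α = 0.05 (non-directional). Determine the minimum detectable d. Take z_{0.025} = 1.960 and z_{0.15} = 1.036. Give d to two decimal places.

d_min ≈ 0.14

For a single sample (or paired design) of n = 464: d_min = (z_{α/2} + z_β)/√n.
z-sum = 1.960 + 1.036 = 2.996.
d_min = 2.996 / √464 = 2.996 / 21.541 = 0.139.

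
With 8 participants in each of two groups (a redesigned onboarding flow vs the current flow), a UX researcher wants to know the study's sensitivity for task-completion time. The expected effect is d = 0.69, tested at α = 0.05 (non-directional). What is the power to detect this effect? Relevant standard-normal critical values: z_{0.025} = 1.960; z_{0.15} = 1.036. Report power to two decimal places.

For two equal groups, power = Φ(d·√(n/2) − z_{α/2}).
d·√(n/2) = 0.69 × √(8/2) = 0.69 × 2.000 = 1.380.
z_β = 1.380 − 1.960 = -0.580.
Power = Φ(-0.580) = 0.281.

power ≈ 0.28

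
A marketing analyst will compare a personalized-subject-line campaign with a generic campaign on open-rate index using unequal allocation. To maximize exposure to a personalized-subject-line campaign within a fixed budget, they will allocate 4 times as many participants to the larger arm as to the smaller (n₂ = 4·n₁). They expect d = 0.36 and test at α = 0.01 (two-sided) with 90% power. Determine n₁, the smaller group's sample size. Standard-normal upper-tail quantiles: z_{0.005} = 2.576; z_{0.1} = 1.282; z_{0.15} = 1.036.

n₁ = 144

With allocation ratio k = n₂/n₁ = 4, Var(x̄₁−x̄₂) = σ²(1/n₁ + 1/(k·n₁)) = σ²·(k+1)/(k·n₁).
So n₁ = (1 + 1/k)·((z_{α/2} + z_β)/d)² = 1.250 × (3.858/0.36)².
n₁ = 1.250 × 114.85 = 143.6.
Round up: n₁ = 144, giving n₂ = 4 × 144 = 576.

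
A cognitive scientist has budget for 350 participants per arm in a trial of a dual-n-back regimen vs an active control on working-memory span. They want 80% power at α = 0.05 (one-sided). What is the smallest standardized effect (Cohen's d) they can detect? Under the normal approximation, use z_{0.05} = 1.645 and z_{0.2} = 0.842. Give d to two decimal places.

d_min ≈ 0.19

For two independent groups of n = 350 each: d_min = (z_{α} + z_β)·√(2/n).
z-sum = 1.645 + 0.842 = 2.487.
d_min = 2.487 × √(2/350) = 2.487 × 0.0756 = 0.188.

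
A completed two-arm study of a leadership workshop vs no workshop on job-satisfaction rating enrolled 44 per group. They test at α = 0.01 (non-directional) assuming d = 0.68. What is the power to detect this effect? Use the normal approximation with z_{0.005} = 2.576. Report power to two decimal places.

power ≈ 0.73

For two equal groups, power = Φ(d·√(n/2) − z_{α/2}).
d·√(n/2) = 0.68 × √(44/2) = 0.68 × 4.690 = 3.189.
z_β = 3.189 − 2.576 = 0.613.
Power = Φ(0.613) = 0.730.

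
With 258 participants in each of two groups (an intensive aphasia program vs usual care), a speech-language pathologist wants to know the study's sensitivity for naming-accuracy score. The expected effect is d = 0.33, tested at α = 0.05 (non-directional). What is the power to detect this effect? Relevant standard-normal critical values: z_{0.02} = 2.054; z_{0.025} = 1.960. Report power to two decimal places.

For two equal groups, power = Φ(d·√(n/2) − z_{α/2}).
d·√(n/2) = 0.33 × √(258/2) = 0.33 × 11.358 = 3.748.
z_β = 3.748 − 1.960 = 1.788.
Power = Φ(1.788) = 0.963.

power ≈ 0.96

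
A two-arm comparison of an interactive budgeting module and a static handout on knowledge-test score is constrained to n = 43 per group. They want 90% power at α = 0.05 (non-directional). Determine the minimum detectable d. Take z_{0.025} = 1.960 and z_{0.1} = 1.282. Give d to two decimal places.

For two independent groups of n = 43 each: d_min = (z_{α/2} + z_β)·√(2/n).
z-sum = 1.960 + 1.282 = 3.242.
d_min = 3.242 × √(2/43) = 3.242 × 0.2157 = 0.699.

d_min ≈ 0.70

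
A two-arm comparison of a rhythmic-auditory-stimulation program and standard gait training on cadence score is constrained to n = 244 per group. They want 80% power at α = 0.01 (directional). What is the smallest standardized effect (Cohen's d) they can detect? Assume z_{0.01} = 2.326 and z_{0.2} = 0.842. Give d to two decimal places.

d_min ≈ 0.29

For two independent groups of n = 244 each: d_min = (z_{α} + z_β)·√(2/n).
z-sum = 2.326 + 0.842 = 3.168.
d_min = 3.168 × √(2/244) = 3.168 × 0.0905 = 0.287.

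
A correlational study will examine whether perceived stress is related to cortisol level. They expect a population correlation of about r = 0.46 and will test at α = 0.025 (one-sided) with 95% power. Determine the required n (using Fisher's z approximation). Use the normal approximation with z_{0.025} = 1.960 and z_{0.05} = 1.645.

Fisher's z: C = ½·ln((1+r)/(1−r)) = ½·ln(2.7037) = 0.4973.
n = ((z_{α} + z_β)/C)² + 3.
(1.960 + 1.645) / 0.4973 = 3.605 / 0.4973 = 7.249.
n = 7.249² + 3 = 52.55 + 3 = 55.6.
Round up.

n = 56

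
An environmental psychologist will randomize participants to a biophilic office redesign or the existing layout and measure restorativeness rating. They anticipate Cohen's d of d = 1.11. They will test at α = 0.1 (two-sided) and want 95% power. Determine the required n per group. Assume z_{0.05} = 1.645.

For two independent groups with equal n: n = 2·((z_{α/2} + z_β) / d)².
z_{α/2} + z_β = 1.645 + 1.645 = 3.290.
n = 2 × (3.290 / 1.11)² = 2 × 2.964² = 2 × 8.79 = 17.6.
Round up to the next whole participant.

n = 18 per group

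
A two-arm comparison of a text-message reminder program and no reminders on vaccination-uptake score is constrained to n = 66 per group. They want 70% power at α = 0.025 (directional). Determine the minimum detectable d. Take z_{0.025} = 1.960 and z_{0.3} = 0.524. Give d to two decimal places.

d_min ≈ 0.43

For two independent groups of n = 66 each: d_min = (z_{α} + z_β)·√(2/n).
z-sum = 1.960 + 0.524 = 2.484.
d_min = 2.484 × √(2/66) = 2.484 × 0.1741 = 0.432.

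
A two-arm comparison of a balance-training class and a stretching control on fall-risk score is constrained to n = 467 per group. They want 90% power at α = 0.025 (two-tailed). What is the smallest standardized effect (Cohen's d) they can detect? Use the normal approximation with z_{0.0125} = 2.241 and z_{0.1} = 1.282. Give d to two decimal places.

d_min ≈ 0.23

For two independent groups of n = 467 each: d_min = (z_{α/2} + z_β)·√(2/n).
z-sum = 2.241 + 1.282 = 3.523.
d_min = 3.523 × √(2/467) = 3.523 × 0.0654 = 0.231.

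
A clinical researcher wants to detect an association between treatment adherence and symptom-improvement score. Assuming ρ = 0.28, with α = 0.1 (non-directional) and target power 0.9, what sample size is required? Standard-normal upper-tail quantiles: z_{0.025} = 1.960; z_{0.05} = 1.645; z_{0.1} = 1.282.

Fisher's z: C = ½·ln((1+r)/(1−r)) = ½·ln(1.7778) = 0.2877.
n = ((z_{α/2} + z_β)/C)² + 3.
(1.645 + 1.282) / 0.2877 = 2.927 / 0.2877 = 10.174.
n = 10.174² + 3 = 103.51 + 3 = 106.5.
Round up.

n = 107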